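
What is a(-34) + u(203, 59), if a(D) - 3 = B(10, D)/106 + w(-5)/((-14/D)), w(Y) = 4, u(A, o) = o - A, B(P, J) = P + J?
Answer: -48791/371 ≈ -131.51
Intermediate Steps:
B(P, J) = J + P
a(D) = 164/53 - 205*D/742 (a(D) = 3 + ((D + 10)/106 + 4/((-14/D))) = 3 + ((10 + D)*(1/106) + 4*(-D/14)) = 3 + ((5/53 + D/106) - 2*D/7) = 3 + (5/53 - 205*D/742) = 164/53 - 205*D/742)
a(-34) + u(203, 59) = (164/53 - 205/742*(-34)) + (59 - 1*203) = (164/53 + 3485/371) + (59 - 203) = 4633/371 - 144 = -48791/371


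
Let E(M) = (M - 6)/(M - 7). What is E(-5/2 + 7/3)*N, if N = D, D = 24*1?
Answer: 888/43 ≈ 20.651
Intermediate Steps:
D = 24
E(M) = (-6 + M)/(-7 + M)
N = 24
E(-5/2 + 7/3)*N = ((-6 + (-5/2 + 7/3))/(-7 + (-5/2 + 7/3)))*24 = ((-6 - ⅙)/(-7 - ⅙))*24 = (-37/6/(-43/6))*24 = -6/43*(-37/6)*24 = (37/43)*24 = 888/43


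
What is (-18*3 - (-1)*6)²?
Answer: 2304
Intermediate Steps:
(-18*3 - (-1)*6)² = (-54 - 1*(-6))² = (-54 + 6)² = (-48)² = 2304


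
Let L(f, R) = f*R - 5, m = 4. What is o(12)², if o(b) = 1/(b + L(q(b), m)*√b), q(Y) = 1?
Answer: 1/(4*(6 - √3)²) ≈ 0.013725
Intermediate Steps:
L(f, R) = -5 + R*f (L(f, R) = R*f - 5 = -5 + R*f)
o(b) = 1/(b - √b) (o(b) = 1/(b + (-5 + 4*1)*√b) = 1/(b + (-5 + 4)*√b) = 1/(b - √b))
o(12)² = (1/(12 - √12))² = (1/(12 - 2*√3))² = (12 - 2*√3)⁻²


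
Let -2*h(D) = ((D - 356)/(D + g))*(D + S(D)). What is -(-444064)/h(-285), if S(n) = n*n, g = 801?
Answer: 38189504/4323545 ≈ 8.8329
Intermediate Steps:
S(n) = n²
h(D) = -(-356 + D)*(D + D²)/(2*(801 + D)) (h(D) = -(D - 356)/(D + 801)*(D + D²)/2 = -(-356 + D)/(801 + D)*(D + D²)/2 = -(-356 + D)*(D + D²)/(2*(801 + D)))
-(-444064)/h(-285) = -(-444064)/((½)*(-285)*(356 - 1*(-285)² + 355*(-285))/(801 - 285)) = -(-444064)/((½)*(-285)*(356 - 1*81225 - 101175)/516) = -(-444064)/((½)*(-285)*(1/516)*(356 - 81225 - 101175)) = -(-444064)/((½)*(-285)*(1/516)*(-182044)) = -(-444064)/4323545/86 = -(-444064)*86/4323545 = -1*(-38189504/4323545) = 38189504/4323545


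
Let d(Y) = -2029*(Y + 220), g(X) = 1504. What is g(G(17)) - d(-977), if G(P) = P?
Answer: -1534449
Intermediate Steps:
d(Y) = -446380 - 2029*Y (d(Y) = -2029*(220 + Y) = -446380 - 2029*Y)
g(G(17)) - d(-977) = 1504 - (-446380 - 2029*(-977)) = 1504 - (-446380 + 1982333) = 1504 - 1*1535953 = 1504 - 1535953 = -1534449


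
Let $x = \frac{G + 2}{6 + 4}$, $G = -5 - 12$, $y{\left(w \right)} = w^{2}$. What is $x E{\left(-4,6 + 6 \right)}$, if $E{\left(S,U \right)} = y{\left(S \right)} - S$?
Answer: $-30$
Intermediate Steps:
$E{\left(S,U \right)} = S^{2} - S$
$G = -17$ ($G = -5 - 12 = -17$)
$x = - \frac{3}{2}$ ($x = \frac{-17 + 2}{6 + 4} = \frac{1}{10} \left(-15\right) = - \frac{3}{2} \approx -1.5$)
$x E{\left(-4,6 + 6 \right)} = - \frac{3 \left(- 4 \left(-1 - 4\right)\right)}{2} = - \frac{3 \left(\left(-4\right) \left(-5\right)\right)}{2} = \left(- \frac{3}{2}\right) 20 = -30$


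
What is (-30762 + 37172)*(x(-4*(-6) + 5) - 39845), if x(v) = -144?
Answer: -256329490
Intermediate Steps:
(-30762 + 37172)*(x(-4*(-6) + 5) - 39845) = (-30762 + 37172)*(-144 - 39845) = 6410*(-39989) = -256329490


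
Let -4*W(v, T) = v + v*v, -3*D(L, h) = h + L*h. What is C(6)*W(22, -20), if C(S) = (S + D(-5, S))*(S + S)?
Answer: -21252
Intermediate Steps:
D(L, h) = -h/3 - L*h/3 (D(L, h) = -(h + L*h)/3 = -h/3 - L*h/3)
W(v, T) = -v/4 - v²/4 (W(v, T) = -(v + v*v)/4 = -(v + v²)/4 = -v/4 - v²/4)
C(S) = 14*S²/3 (C(S) = (S - S*(1 - 5)/3)*(S + S) = (S - ⅓*S*(-4))*(2*S) = (S + 4*S/3)*(2*S) = (7*S/3)*(2*S) = 14*S²/3)
C(6)*W(22, -20) = ((14/3)*6²)*(-¼*22*(1 + 22)) = ((14/3)*36)*(-¼*22*23) = 168*(-253/2) = -21252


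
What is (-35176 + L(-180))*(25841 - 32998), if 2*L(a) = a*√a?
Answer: 251754632 + 3864780*I*√5 ≈ 2.5175e+8 + 8.6419e+6*I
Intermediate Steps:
L(a) = a^(3/2)/2 (L(a) = (a*√a)/2 = a^(3/2)/2)
(-35176 + L(-180))*(25841 - 32998) = (-35176 + (-180)^(3/2)/2)*(25841 - 32998) = (-35176 + (-1080*I*√5)/2)*(-7157) = (-35176 - 540*I*√5)*(-7157) = 251754632 + 3864780*I*√5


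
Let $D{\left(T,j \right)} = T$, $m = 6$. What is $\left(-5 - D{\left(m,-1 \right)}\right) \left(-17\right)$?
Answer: $187$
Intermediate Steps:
$\left(-5 - D{\left(m,-1 \right)}\right) \left(-17\right) = \left(-5 - 6\right) \left(-17\right) = \left(-11\right) \left(-17\right) = 187$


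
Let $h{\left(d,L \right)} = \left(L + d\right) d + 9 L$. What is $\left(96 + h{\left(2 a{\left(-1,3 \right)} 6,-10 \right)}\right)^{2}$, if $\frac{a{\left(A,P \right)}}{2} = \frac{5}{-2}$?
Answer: $17690436$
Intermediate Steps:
$a{\left(A,P \right)} = -5$ ($a{\left(A,P \right)} = 2 \frac{5}{-2} = 2 \cdot 5 \left(- \frac{1}{2}\right) = 2 \left(- \frac{5}{2}\right) = -5$)
$h{\left(d,L \right)} = 9 L + d \left(L + d\right)$ ($h{\left(d,L \right)} = d \left(L + d\right) + 9 L = 9 L + d \left(L + d\right)$)
$\left(96 + h{\left(2 a{\left(-1,3 \right)} 6,-10 \right)}\right)^{2} = \left(96 + \left(\left(2 \left(-5\right) 6\right)^{2} + 9 \left(-10\right) - 10 \cdot 2 \left(-5\right) 6\right)\right)^{2} = \left(96 - \left(90 - 3600 + 10 \left(-10\right) 6\right)\right)^{2} = \left(96 - \left(-510 - 3600\right)\right)^{2} = \left(96 + \left(3600 - 90 + 600\right)\right)^{2} = \left(96 + 4110\right)^{2} = 4206^{2} = 17690436$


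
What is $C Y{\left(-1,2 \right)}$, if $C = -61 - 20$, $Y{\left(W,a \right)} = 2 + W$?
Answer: $-81$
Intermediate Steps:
$C = -81$ ($C = -61 - 20 = -81$)
$C Y{\left(-1,2 \right)} = - 81 \left(2 - 1\right) = \left(-81\right) 1 = -81$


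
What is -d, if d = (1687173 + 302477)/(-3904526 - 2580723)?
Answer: 1989650/6485249 ≈ 0.30680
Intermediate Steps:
d = -1989650/6485249 (d = 1989650/(-6485249) = 1989650*(-1/6485249) = -1989650/6485249 ≈ -0.30680)
-d = -1*(-1989650/6485249) = 1989650/6485249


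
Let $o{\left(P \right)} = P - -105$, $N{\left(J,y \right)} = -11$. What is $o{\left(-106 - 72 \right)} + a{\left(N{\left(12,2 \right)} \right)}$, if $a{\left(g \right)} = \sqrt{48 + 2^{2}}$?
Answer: $-73 + 2 \sqrt{13} \approx -65.789$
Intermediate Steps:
$a{\left(g \right)} = 2 \sqrt{13}$ ($a{\left(g \right)} = \sqrt{48 + 4} = \sqrt{52} = 2 \sqrt{13}$)
$o{\left(P \right)} = 105 + P$ ($o{\left(P \right)} = P + 105 = 105 + P$)
$o{\left(-106 - 72 \right)} + a{\left(N{\left(12,2 \right)} \right)} = \left(105 - 178\right) + 2 \sqrt{13} = -73 + 2 \sqrt{13}$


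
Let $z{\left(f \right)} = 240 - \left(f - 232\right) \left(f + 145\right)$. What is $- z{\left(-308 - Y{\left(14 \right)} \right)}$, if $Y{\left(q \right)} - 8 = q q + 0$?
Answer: $272808$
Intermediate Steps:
$Y{\left(q \right)} = 8 + q^{2}$ ($Y{\left(q \right)} = 8 + \left(q q + 0\right) = 8 + \left(q^{2} + 0\right) = 8 + q^{2}$)
$z{\left(f \right)} = 240 - \left(-232 + f\right) \left(145 + f\right)$
$- z{\left(-308 - Y{\left(14 \right)} \right)} = - (33880 - \left(-308 - \left(8 + 14^{2}\right)\right)^{2} + 87 \left(-308 - \left(8 + 14^{2}\right)\right)) = - (33880 - \left(-308 - \left(8 + 196\right)\right)^{2} + 87 \left(-308 - \left(8 + 196\right)\right)) = - (33880 - \left(-308 - 204\right)^{2} + 87 \left(-308 - 204\right)) = - (33880 - \left(-512\right)^{2} + 87 \left(-512\right)) = - (33880 - 262144 - 44544) = \left(-1\right) \left(-272808\right) = 272808$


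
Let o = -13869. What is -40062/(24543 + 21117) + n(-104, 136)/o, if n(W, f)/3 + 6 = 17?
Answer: -30951481/35181030 ≈ -0.87978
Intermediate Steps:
n(W, f) = 33 (n(W, f) = -18 + 3*17 = -18 + 51 = 33)
-40062/(24543 + 21117) + n(-104, 136)/o = -40062/(24543 + 21117) + 33/(-13869) = -40062/45660 + 33*(-1/13869) = -40062*1/45660 - 11/4623 = -6677/7610 - 11/4623 = -30951481/35181030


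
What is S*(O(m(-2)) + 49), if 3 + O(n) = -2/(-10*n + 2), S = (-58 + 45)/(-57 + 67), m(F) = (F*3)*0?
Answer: -117/2 ≈ -58.500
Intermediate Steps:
m(F) = 0 (m(F) = (3*F)*0 = 0)
S = -13/10 ≈ -1.3000
O(n) = -3 - 2/(2 - 10*n) (O(n) = -3 - 2/(-10*n + 2) = -3 - 2/(2 - 10*n))
S*(O(m(-2)) + 49) = -13*((4 - 15*0)/(-1 + 5*0) + 49)/10 = -13*((4 + 0)/(-1 + 0) + 49)/10 = -13*(4/(-1) + 49)/10 = -13*(-1*4 + 49)/10 = -13*(-4 + 49)/10 = -13/10*45 = -117/2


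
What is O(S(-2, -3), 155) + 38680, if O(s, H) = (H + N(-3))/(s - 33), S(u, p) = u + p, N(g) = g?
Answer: 38676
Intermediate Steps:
S(u, p) = p + u
O(s, H) = (-3 + H)/(-33 + s) (O(s, H) = (H - 3)/(s - 33) = (-3 + H)/(-33 + s))
O(S(-2, -3), 155) + 38680 = (-3 + 155)/(-33 + (-3 - 2)) + 38680 = 152/(-33 - 5) + 38680 = 152/(-38) + 38680 = -1/38*152 + 38680 = -4 + 38680 = 38676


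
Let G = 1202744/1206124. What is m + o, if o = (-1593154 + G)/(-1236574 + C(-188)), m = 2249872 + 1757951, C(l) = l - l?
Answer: 747189492772245775/186432697397 ≈ 4.0078e+6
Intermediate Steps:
C(l) = 0
G = 300686/301531 (G = 1202744*(1/1206124) = 300686/301531 ≈ 0.99720)
m = 4007823
o = 240192509044/186432697397 (o = (-1593154 + 300686/301531)/(-1236574 + 0) = -480385018088/301531/(-1236574) = -480385018088/301531*(-1/1236574) = 240192509044/186432697397 ≈ 1.2884)
m + o = 4007823 + 240192509044/186432697397 = 747189492772245775/186432697397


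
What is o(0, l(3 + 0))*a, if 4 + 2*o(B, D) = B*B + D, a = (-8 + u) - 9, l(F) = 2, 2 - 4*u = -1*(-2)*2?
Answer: 35/2 ≈ 17.500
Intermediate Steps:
u = -½ (u = ½ - (-1*(-2))*2/4 = ½ - 2/2 = ½ - ¼*4 = ½ - 1 = -½ ≈ -0.50000)
a = -35/2 (a = (-8 - ½) - 9 = -17/2 - 9 = -35/2 ≈ -17.500)
o(B, D) = -2 + D/2 + B²/2 (o(B, D) = -2 + (B*B + D)/2 = -2 + (B² + D)/2 = -2 + (D + B²)/2 = -2 + (D/2 + B²/2) = -2 + D/2 + B²/2)
o(0, l(3 + 0))*a = (-2 + (½)*2 + (½)*0²)*(-35/2) = (-2 + 1 + (½)*0)*(-35/2) = (-2 + 1 + 0)*(-35/2) = -1*(-35/2) = 35/2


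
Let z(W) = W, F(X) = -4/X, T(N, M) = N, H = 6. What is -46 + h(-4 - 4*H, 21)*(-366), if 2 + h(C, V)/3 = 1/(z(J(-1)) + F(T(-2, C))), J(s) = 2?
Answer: 3751/2 ≈ 1875.5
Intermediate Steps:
h(C, V) = -21/4 (h(C, V) = -6 + 3/(2 - 4/(-2)) = -6 + 3/(2 - 4*(-½)) = -6 + 3/(2 + 2) = -6 + 3/4 = -6 + 3*(¼) = -6 + ¾ = -21/4)
-46 + h(-4 - 4*H, 21)*(-366) = -46 - 21/4*(-366) = -46 + 3843/2 = 3751/2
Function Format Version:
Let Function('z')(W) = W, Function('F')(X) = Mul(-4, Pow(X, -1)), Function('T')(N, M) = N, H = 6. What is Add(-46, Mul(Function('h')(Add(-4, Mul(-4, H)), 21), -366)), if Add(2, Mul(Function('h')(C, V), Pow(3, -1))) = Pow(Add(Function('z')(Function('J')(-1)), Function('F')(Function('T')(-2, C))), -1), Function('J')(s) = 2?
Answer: Rational(3751, 2) ≈ 1875.5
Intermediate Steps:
Function('h')(C, V) = Rational(-21, 4) (Function('h')(C, V) = Add(-6, Mul(3, Pow(Add(2, Mul(-4, Pow(-2, -1))), -1))) = Add(-6, Mul(3, Pow(Add(2, Mul(-4, Rational(-1, 2))), -1))) = Add(-6, Mul(3, Pow(Add(2, 2), -1))) = Add(-6, Mul(3, Pow(4, -1))) = Add(-6, Mul(3, Rational(1, 4))) = Add(-6, Rational(3, 4)) = Rational(-21, 4))
Add(-46, Mul(Function('h')(Add(-4, Mul(-4, H)), 21), -366)) = Add(-46, Mul(Rational(-21, 4), -366)) = Add(-46, Rational(3843, 2)) = Rational(3751, 2)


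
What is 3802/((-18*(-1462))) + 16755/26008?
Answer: 134951749/171106632 ≈ 0.78870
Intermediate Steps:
3802/((-18*(-1462))) + 16755/26008 = 3802/26316 + 16755*(1/26008) = 3802*(1/26316) + 16755/26008 = 1901/13158 + 16755/26008 = 134951749/171106632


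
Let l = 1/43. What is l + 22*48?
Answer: 45409/43 ≈ 1056.0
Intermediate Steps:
l = 1/43 ≈ 0.023256
l + 22*48 = 1/43 + 22*48 = 1/43 + 1056 = 45409/43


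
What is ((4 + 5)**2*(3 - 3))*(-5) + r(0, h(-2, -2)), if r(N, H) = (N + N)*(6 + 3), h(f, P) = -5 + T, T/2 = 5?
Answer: 0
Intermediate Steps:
T = 10 (T = 2*5 = 10)
h(f, P) = 5 (h(f, P) = -5 + 10 = 5)
r(N, H) = 18*N (r(N, H) = (2*N)*9 = 18*N)
((4 + 5)**2*(3 - 3))*(-5) + r(0, h(-2, -2)) = ((4 + 5)**2*(3 - 3))*(-5) + 18*0 = (9**2*0)*(-5) + 0 = (81*0)*(-5) + 0 = 0*(-5) + 0 = 0 + 0 = 0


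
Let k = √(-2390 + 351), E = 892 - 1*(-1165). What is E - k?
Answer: 2057 - I*√2039 ≈ 2057.0 - 45.155*I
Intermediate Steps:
E = 2057 (E = 892 + 1165 = 2057)
k = I*√2039 (k = √(-2039) = I*√2039 ≈ 45.155*I)
E - k = 2057 - I*√2039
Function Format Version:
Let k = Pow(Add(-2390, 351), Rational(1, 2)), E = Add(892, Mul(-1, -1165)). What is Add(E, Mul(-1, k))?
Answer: Add(2057, Mul(-1, I, Pow(2039, Rational(1, 2)))) ≈ Add(2057.0, Mul(-45.155, I))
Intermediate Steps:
E = 2057 (E = Add(892, 1165) = 2057)
k = Mul(I, Pow(2039, Rational(1, 2))) (k = Pow(-2039, Rational(1, 2)) = Mul(I, Pow(2039, Rational(1, 2))) ≈ Mul(45.155, I))
Add(E, Mul(-1, k)) = Add(2057, Mul(-1, Mul(I, Pow(2039, Rational(1, 2))))) = Add(2057, Mul(-1, I, Pow(2039, Rational(1, 2))))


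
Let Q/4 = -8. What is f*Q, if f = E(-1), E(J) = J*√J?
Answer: 32*I ≈ 32.0*I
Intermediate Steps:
Q = -32 (Q = 4*(-8) = -32)
E(J) = J^(3/2)
f = -I (f = (-1)^(3/2) = -I ≈ -1.0*I)
f*Q = -I*(-32) = 32*I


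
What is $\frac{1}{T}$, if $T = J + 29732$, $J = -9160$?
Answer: $\frac{1}{20572} \approx 4.861 \cdot 10^{-5}$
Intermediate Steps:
$T = 20572$ ($T = -9160 + 29732 = 20572$)
$\frac{1}{T} = \frac{1}{20572}$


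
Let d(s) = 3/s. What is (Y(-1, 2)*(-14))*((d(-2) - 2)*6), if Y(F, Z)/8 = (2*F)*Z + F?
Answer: -11760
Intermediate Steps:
Y(F, Z) = 8*F + 16*F*Z (Y(F, Z) = 8*((2*F)*Z + F) = 8*(2*F*Z + F) = 8*(F + 2*F*Z) = 8*F + 16*F*Z)
(Y(-1, 2)*(-14))*((d(-2) - 2)*6) = ((8*(-1)*(1 + 2*2))*(-14))*((3/(-2) - 2)*6) = ((8*(-1)*(1 + 4))*(-14))*((3*(-1/2) - 2)*6) = ((8*(-1)*5)*(-14))*((-3/2 - 2)*6) = (-40*(-14))*(-7/2*6) = 560*(-21) = -11760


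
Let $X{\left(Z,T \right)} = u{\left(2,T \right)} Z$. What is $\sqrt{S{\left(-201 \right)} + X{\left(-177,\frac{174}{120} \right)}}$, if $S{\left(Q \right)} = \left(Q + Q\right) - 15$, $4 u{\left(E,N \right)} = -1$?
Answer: $\frac{i \sqrt{1491}}{2} \approx 19.307 i$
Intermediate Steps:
$u{\left(E,N \right)} = - \frac{1}{4}$ ($u{\left(E,N \right)} = \frac{1}{4} \left(-1\right) = - \frac{1}{4}$)
$X{\left(Z,T \right)} = - \frac{Z}{4}$
$S{\left(Q \right)} = -15 + 2 Q$ ($S{\left(Q \right)} = 2 Q + \left(-23 + 8\right) = 2 Q - 15 = -15 + 2 Q$)
$\sqrt{S{\left(-201 \right)} + X{\left(-177,\frac{174}{120} \right)}} = \sqrt{\left(-15 + 2 \left(-201\right)\right) - - \frac{177}{4}} = \sqrt{\left(-15 - 402\right) + \frac{177}{4}} = \sqrt{-417 + \frac{177}{4}} = \sqrt{- \frac{1491}{4}} = \frac{i \sqrt{1491}}{2}$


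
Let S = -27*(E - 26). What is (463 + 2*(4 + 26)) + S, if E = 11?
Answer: 928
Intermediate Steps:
S = 405 (S = -27*(11 - 26) = -27*(-15) = 405)
(463 + 2*(4 + 26)) + S = (463 + 2*(4 + 26)) + 405 = (463 + 2*30) + 405 = (463 + 60) + 405 = 523 + 405 = 928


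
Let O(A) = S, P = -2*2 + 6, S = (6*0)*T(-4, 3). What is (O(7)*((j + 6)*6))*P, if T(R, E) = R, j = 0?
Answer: 0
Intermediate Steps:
S = 0 (S = (6*0)*(-4) = 0*(-4) = 0)
P = 2 (P = -4 + 6 = 2)
O(A) = 0
(O(7)*((j + 6)*6))*P = (0*((0 + 6)*6))*2 = (0*(6*6))*2 = (0*36)*2 = 0*2 = 0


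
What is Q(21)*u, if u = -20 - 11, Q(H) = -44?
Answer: 1364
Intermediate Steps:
u = -31
Q(21)*u = -44*(-31) = 1364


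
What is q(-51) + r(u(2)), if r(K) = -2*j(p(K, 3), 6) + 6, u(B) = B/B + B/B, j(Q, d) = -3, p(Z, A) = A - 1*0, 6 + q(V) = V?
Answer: -45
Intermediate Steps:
q(V) = -6 + V
p(Z, A) = A (p(Z, A) = A + 0 = A)
u(B) = 2 (u(B) = 1 + 1 = 2)
r(K) = 12 (r(K) = -2*(-3) + 6 = 6 + 6 = 12)
q(-51) + r(u(2)) = (-6 - 51) + 12 = -57 + 12 = -45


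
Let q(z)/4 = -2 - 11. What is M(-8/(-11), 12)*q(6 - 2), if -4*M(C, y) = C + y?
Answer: 1820/11 ≈ 165.45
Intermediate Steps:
q(z) = -52 (q(z) = 4*(-2 - 11) = 4*(-13) = -52)
M(C, y) = -C/4 - y/4 (M(C, y) = -(C + y)/4 = -C/4 - y/4)
M(-8/(-11), 12)*q(6 - 2) = (-(-2)/(-11) - 1/4*12)*(-52) = (-(-2)*(-1)/11 - 3)*(-52) = (-1/4*8/11 - 3)*(-52) = (-2/11 - 3)*(-52) = -35/11*(-52) = 1820/11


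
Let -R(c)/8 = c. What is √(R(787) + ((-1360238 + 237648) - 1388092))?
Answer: I*√2516978 ≈ 1586.5*I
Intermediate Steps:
R(c) = -8*c
√(R(787) + ((-1360238 + 237648) - 1388092)) = √(-8*787 + ((-1360238 + 237648) - 1388092)) = √(-6296 + (-1122590 - 1388092)) = √(-6296 - 2510682) = √(-2516978) = I*√2516978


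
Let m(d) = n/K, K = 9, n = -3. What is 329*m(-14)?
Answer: -329/3 ≈ -109.67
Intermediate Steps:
m(d) = -⅓ (m(d) = -3/9 = -3*⅑ = -⅓)
329*m(-14) = 329*(-⅓) = -329/3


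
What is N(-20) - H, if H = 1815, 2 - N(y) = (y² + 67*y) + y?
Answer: -853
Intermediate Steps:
N(y) = 2 - y² - 68*y (N(y) = 2 - ((y² + 67*y) + y) = 2 - (y² + 68*y) = 2 + (-y² - 68*y) = 2 - y² - 68*y)
N(-20) - H = (2 - 1*(-20)² - 68*(-20)) - 1*1815 = (2 - 1*400 + 1360) - 1815 = (2 - 400 + 1360) - 1815 = 962 - 1815 = -853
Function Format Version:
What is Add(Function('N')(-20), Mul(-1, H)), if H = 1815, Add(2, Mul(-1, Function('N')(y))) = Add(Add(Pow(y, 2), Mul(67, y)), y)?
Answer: -853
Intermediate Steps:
Function('N')(y) = Add(2, Mul(-1, Pow(y, 2)), Mul(-68, y)) (Function('N')(y) = Add(2, Mul(-1, Add(Add(Pow(y, 2), Mul(67, y)), y))) = Add(2, Mul(-1, Add(Pow(y, 2), Mul(68, y)))) = Add(2, Add(Mul(-1, Pow(y, 2)), Mul(-68, y))) = Add(2, Mul(-1, Pow(y, 2)), Mul(-68, y)))
Add(Function('N')(-20), Mul(-1, H)) = Add(Add(2, Mul(-1, Pow(-20, 2)), Mul(-68, -20)), Mul(-1, 1815)) = Add(Add(2, Mul(-1, 400), 1360), -1815) = Add(Add(2, -400, 1360), -1815) = Add(962, -1815) = -853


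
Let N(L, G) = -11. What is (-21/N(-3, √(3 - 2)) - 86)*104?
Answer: -96200/11 ≈ -8745.5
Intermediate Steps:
(-21/N(-3, √(3 - 2)) - 86)*104 = (-21/(-11) - 86)*104 = (-21*(-1/11) - 86)*104 = (21/11 - 86)*104 = -925/11*104 = -96200/11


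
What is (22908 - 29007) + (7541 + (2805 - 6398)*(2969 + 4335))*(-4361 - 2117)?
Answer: 169955059319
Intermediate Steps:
(22908 - 29007) + (7541 + (2805 - 6398)*(2969 + 4335))*(-4361 - 2117) = -6099 + (7541 - 3593*7304)*(-6478) = -6099 + (7541 - 26243272)*(-6478) = -6099 - 26235731*(-6478) = -6099 + 169955065418 = 169955059319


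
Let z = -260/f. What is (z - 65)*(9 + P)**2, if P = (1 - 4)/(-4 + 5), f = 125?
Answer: -60372/25 ≈ -2414.9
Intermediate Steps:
z = -52/25 (z = -260/125 = -260*1/125 = -52/25 ≈ -2.0800)
P = -3 (P = -3/1 = -3*1 = -3)
(z - 65)*(9 + P)**2 = (-52/25 - 65)*(9 - 3)**2 = -1677/25*6**2 = -1677/25*36 = -60372/25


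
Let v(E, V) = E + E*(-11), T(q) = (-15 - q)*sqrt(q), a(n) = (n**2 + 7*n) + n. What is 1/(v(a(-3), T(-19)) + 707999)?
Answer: 1/708149 ≈ 1.4121e-6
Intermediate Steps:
a(n) = n**2 + 8*n
T(q) = sqrt(q)*(-15 - q)
v(E, V) = -10*E (v(E, V) = E - 11*E = -10*E)
1/(v(a(-3), T(-19)) + 707999) = 1/(-(-30)*(8 - 3) + 707999) = 1/(-(-30)*5 + 707999) = 1/(-10*(-15) + 707999) = 1/(150 + 707999) = 1/708149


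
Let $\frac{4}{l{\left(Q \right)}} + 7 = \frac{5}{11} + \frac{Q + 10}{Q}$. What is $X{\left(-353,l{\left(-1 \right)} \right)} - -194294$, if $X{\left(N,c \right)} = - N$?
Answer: $194647$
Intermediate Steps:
$l{\left(Q \right)} = \frac{4}{- \frac{72}{11} + \frac{10 + Q}{Q}}$ ($l{\left(Q \right)} = \frac{4}{-7 + \left(\frac{5}{11} + \frac{Q + 10}{Q}\right)} = \frac{4}{-7 + \left(5 \cdot \frac{1}{11} + \frac{10 + Q}{Q}\right)} = \frac{4}{-7 + \left(\frac{5}{11} + \frac{10 + Q}{Q}\right)} = \frac{4}{- \frac{72}{11} + \frac{10 + Q}{Q}}$)
$X{\left(-353,l{\left(-1 \right)} \right)} - -194294 = \left(-1\right) \left(-353\right) - -194294 = 353 + 194294 = 194647$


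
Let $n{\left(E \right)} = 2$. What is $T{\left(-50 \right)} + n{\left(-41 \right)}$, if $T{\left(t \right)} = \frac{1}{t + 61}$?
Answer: $\frac{23}{11} \approx 2.0909$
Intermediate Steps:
$T{\left(t \right)} = \frac{1}{61 + t}$
$T{\left(-50 \right)} + n{\left(-41 \right)} = \frac{1}{61 - 50} + 2 = \frac{1}{11} + 2 = \frac{23}{11}$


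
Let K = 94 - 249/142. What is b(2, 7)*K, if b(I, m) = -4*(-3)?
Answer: 78594/71 ≈ 1107.0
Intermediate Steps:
b(I, m) = 12
K = 13099/142 (K = 94 - 249*1/142 = 94 - 249/142 = 13099/142 ≈ 92.246)
b(2, 7)*K = 12*(13099/142) = 78594/71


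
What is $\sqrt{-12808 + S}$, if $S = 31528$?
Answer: $12 \sqrt{130} \approx 136.82$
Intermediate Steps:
$\sqrt{-12808 + S} = \sqrt{-12808 + 31528} = \sqrt{18720} = 12 \sqrt{130}$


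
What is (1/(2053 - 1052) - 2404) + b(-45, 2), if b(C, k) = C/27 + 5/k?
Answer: -14433413/6006 ≈ -2403.2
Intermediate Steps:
b(C, k) = 5/k + C/27 (b(C, k) = C*(1/27) + 5/k = C/27 + 5/k = 5/k + C/27)
(1/(2053 - 1052) - 2404) + b(-45, 2) = (1/(2053 - 1052) - 2404) + (5/2 + (1/27)*(-45)) = (1/1001 - 2404) + (5*(½) - 5/3) = (1/1001 - 2404) + (5/2 - 5/3) = -2406403/1001 + ⅚ = -14433413/6006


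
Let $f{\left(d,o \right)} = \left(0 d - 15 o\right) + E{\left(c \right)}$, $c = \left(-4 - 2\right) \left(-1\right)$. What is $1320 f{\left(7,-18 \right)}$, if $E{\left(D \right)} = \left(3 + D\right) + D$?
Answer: $376200$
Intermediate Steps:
$c = 6$ ($c = \left(-6\right) \left(-1\right) = 6$)
$E{\left(D \right)} = 3 + 2 D$
$f{\left(d,o \right)} = 15 - 15 o$ ($f{\left(d,o \right)} = \left(0 d - 15 o\right) + \left(3 + 2 \cdot 6\right) = \left(0 - 15 o\right) + \left(3 + 12\right) = - 15 o + 15 = 15 - 15 o$)
$1320 f{\left(7,-18 \right)} = 1320 \left(15 - -270\right) = 1320 \left(15 + 270\right) = 1320 \cdot 285 = 376200$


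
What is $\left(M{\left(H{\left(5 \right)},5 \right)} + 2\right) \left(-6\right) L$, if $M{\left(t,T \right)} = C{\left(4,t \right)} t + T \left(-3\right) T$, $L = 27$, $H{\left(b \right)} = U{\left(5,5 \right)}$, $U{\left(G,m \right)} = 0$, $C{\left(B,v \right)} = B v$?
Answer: $11826$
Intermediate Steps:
$H{\left(b \right)} = 0$
$M{\left(t,T \right)} = - 3 T^{2} + 4 t^{2}$ ($M{\left(t,T \right)} = 4 t t + T \left(-3\right) T = 4 t^{2} + - 3 T T = 4 t^{2} - 3 T^{2} = - 3 T^{2} + 4 t^{2}$)
$\left(M{\left(H{\left(5 \right)},5 \right)} + 2\right) \left(-6\right) L = \left(\left(- 3 \cdot 5^{2} + 4 \cdot 0^{2}\right) + 2\right) \left(-6\right) 27 = \left(\left(\left(-3\right) 25 + 4 \cdot 0\right) + 2\right) \left(-6\right) 27 = \left(\left(-75 + 0\right) + 2\right) \left(-6\right) 27 = \left(-75 + 2\right) \left(-6\right) 27 = \left(-73\right) \left(-6\right) 27 = 438 \cdot 27 = 11826$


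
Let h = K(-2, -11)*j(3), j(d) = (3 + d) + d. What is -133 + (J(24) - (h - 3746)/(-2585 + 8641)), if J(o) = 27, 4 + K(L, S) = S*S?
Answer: -639243/6056 ≈ -105.56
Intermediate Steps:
K(L, S) = -4 + S² (K(L, S) = -4 + S*S = -4 + S²)
j(d) = 3 + 2*d
h = 1053 (h = (-4 + (-11)²)*(3 + 2*3) = (-4 + 121)*(3 + 6) = 117*9 = 1053)
-133 + (J(24) - (h - 3746)/(-2585 + 8641)) = -133 + (27 - (1053 - 3746)/(-2585 + 8641)) = -133 + (27 - (-2693)/6056) = -133 + (27 - 1*(-2693/6056)) = -133 + (27 + 2693/6056) = -133 + 166205/6056 = -639243/6056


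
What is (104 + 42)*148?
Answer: 21608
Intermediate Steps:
(104 + 42)*148 = 146*148 = 21608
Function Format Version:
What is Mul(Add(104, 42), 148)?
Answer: 21608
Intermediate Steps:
Mul(Add(104, 42), 148) = Mul(146, 148) = 21608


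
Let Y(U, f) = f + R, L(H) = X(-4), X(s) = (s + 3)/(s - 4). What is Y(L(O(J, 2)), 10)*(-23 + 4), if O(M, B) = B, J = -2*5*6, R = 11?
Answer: -399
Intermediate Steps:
J = -60 (J = -10*6 = -60)
X(s) = (3 + s)/(-4 + s)
L(H) = 1/8 (L(H) = (3 - 4)/(-4 - 4) = -1/(-8) = -1/8*(-1) = 1/8)
Y(U, f) = 11 + f (Y(U, f) = f + 11 = 11 + f)
Y(L(O(J, 2)), 10)*(-23 + 4) = (11 + 10)*(-23 + 4) = 21*(-19) = -399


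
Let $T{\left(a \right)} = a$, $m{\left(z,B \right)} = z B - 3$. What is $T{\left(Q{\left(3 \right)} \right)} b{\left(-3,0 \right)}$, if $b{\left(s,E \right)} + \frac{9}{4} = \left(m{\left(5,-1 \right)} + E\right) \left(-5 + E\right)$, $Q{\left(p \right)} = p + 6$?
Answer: $\frac{1359}{4} \approx 339.75$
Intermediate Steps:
$Q{\left(p \right)} = 6 + p$
$m{\left(z,B \right)} = -3 + B z$ ($m{\left(z,B \right)} = B z - 3 = -3 + B z$)
$b{\left(s,E \right)} = - \frac{9}{4} + \left(-8 + E\right) \left(-5 + E\right)$ ($b{\left(s,E \right)} = - \frac{9}{4} + \left(\left(-3 - 5\right) + E\right) \left(-5 + E\right) = - \frac{9}{4} + \left(-8 + E\right) \left(-5 + E\right)$)
$T{\left(Q{\left(3 \right)} \right)} b{\left(-3,0 \right)} = \left(6 + 3\right) \left(\frac{151}{4} + 0^{2} - 0\right) = 9 \left(\frac{151}{4} + 0 + 0\right) = 9 \cdot \frac{151}{4} = \frac{1359}{4}$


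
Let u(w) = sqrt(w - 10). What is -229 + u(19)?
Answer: -226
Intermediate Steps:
u(w) = sqrt(-10 + w)
-229 + u(19) = -229 + sqrt(-10 + 19) = -229 + sqrt(9) = -229 + 3 = -226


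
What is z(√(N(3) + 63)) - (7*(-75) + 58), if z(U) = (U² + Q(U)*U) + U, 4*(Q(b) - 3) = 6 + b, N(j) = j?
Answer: 1099/2 + 11*√66/2 ≈ 594.18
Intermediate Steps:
Q(b) = 9/2 + b/4 (Q(b) = 3 + (6 + b)/4 = 3 + (3/2 + b/4) = 9/2 + b/4)
z(U) = U + U² + U*(9/2 + U/4) (z(U) = (U² + (9/2 + U/4)*U) + U = (U² + U*(9/2 + U/4)) + U = U + U² + U*(9/2 + U/4))
z(√(N(3) + 63)) - (7*(-75) + 58) = √(3 + 63)*(22 + 5*√(3 + 63))/4 - (7*(-75) + 58) = √66*(22 + 5*√66)/4 - (-525 + 58) = √66*(22 + 5*√66)/4 - 1*(-467) = √66*(22 + 5*√66)/4 + 467 = 467 + √66*(22 + 5*√66)/4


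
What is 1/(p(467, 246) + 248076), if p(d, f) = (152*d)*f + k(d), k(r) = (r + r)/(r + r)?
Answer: 1/17710141 ≈ 5.6465e-8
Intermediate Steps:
k(r) = 1 (k(r) = (2*r)/((2*r)) = (2*r)*(1/(2*r)) = 1)
p(d, f) = 1 + 152*d*f (p(d, f) = (152*d)*f + 1 = 152*d*f + 1 = 1 + 152*d*f)
1/(p(467, 246) + 248076) = 1/((1 + 152*467*246) + 248076) = 1/((1 + 17462064) + 248076) = 1/(17462065 + 248076) = 1/17710141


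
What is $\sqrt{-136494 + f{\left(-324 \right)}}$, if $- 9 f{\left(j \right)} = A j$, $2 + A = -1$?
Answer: $3 i \sqrt{15178} \approx 369.6 i$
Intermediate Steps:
$A = -3$ ($A = -2 - 1 = -3$)
$f{\left(j \right)} = \frac{j}{3}$ ($f{\left(j \right)} = - \frac{\left(-3\right) j}{9} = \frac{j}{3}$)
$\sqrt{-136494 + f{\left(-324 \right)}} = \sqrt{-136494 + \frac{1}{3} \left(-324\right)} = \sqrt{-136494 - 108} = \sqrt{-136602} = 3 i \sqrt{15178}$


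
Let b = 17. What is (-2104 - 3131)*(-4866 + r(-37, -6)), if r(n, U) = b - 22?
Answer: 25499685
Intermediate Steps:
r(n, U) = -5 (r(n, U) = 17 - 22 = -5)
(-2104 - 3131)*(-4866 + r(-37, -6)) = (-2104 - 3131)*(-4866 - 5) = -5235*(-4871) = 25499685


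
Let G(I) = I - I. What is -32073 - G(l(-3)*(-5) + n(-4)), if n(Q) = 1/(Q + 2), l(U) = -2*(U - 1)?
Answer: -32073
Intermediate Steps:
l(U) = 2 - 2*U (l(U) = -2*(-1 + U) = 2 - 2*U)
n(Q) = 1/(2 + Q)
G(I) = 0
-32073 - G(l(-3)*(-5) + n(-4)) = -32073 - 1*0 = -32073 + 0 = -32073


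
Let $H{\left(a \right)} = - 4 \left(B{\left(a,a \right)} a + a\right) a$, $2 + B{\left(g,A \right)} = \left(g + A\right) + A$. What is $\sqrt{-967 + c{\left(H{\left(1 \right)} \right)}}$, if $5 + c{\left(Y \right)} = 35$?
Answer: $i \sqrt{937} \approx 30.61 i$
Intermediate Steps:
$B{\left(g,A \right)} = -2 + g + 2 A$ ($B{\left(g,A \right)} = -2 + \left(\left(g + A\right) + A\right) = -2 + \left(\left(A + g\right) + A\right) = -2 + \left(g + 2 A\right) = -2 + g + 2 A$)
$H{\left(a \right)} = a \left(- 4 a - 4 a \left(-2 + 3 a\right)\right)$ ($H{\left(a \right)} = - 4 \left(\left(-2 + a + 2 a\right) a + a\right) a = - 4 \left(\left(-2 + 3 a\right) a + a\right) a = - 4 \left(a \left(-2 + 3 a\right) + a\right) a = - 4 \left(a + a \left(-2 + 3 a\right)\right) a = \left(- 4 a - 4 a \left(-2 + 3 a\right)\right) a = a \left(- 4 a - 4 a \left(-2 + 3 a\right)\right)$)
$c{\left(Y \right)} = 30$ ($c{\left(Y \right)} = -5 + 35 = 30$)
$\sqrt{-967 + c{\left(H{\left(1 \right)} \right)}} = \sqrt{-967 + 30} = \sqrt{-937} = i \sqrt{937}$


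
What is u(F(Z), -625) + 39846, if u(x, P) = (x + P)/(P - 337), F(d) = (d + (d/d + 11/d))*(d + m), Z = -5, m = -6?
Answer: 95831022/2405 ≈ 39847.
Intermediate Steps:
F(d) = (-6 + d)*(1 + d + 11/d) (F(d) = (d + (d/d + 11/d))*(d - 6) = (d + (1 + 11/d))*(-6 + d) = (1 + d + 11/d)*(-6 + d) = (-6 + d)*(1 + d + 11/d))
u(x, P) = (P + x)/(-337 + P)
u(F(Z), -625) + 39846 = (-625 + (5 + (-5)² - 66/(-5) - 5*(-5)))/(-337 - 625) + 39846 = (-625 + (5 + 25 - 66*(-⅕) + 25))/(-962) + 39846 = -(-625 + (5 + 25 + 66/5 + 25))/962 + 39846 = -(-625 + 341/5)/962 + 39846 = -1/962*(-2784/5) + 39846 = 1392/2405 + 39846 = 95831022/2405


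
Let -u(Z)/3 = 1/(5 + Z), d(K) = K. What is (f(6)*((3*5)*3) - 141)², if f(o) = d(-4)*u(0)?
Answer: 1089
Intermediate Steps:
u(Z) = -3/(5 + Z)
f(o) = 12/5 (f(o) = -(-12)/(5 + 0) = -(-12)/5 = -4*(-⅗) = 12/5)
(f(6)*((3*5)*3) - 141)² = (12*((3*5)*3)/5 - 141)² = (12*(15*3)/5 - 141)² = ((12/5)*45 - 141)² = (108 - 141)² = (-33)² = 1089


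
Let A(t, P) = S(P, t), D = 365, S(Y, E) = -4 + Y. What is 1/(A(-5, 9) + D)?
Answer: 1/370 ≈ 0.0027027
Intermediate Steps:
A(t, P) = -4 + P
1/(A(-5, 9) + D) = 1/((-4 + 9) + 365) = 1/(5 + 365) = 1/370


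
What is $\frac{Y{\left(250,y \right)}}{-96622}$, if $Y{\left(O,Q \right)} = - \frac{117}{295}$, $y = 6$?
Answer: $\frac{117}{28503490} \approx 4.1048 \cdot 10^{-6}$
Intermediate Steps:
$Y{\left(O,Q \right)} = - \frac{117}{295}$ ($Y{\left(O,Q \right)} = \left(-117\right) \frac{1}{295} = - \frac{117}{295}$)
$\frac{Y{\left(250,y \right)}}{-96622} = - \frac{117}{295 \left(-96622\right)} = \left(- \frac{117}{295}\right) \left(- \frac{1}{96622}\right) = \frac{117}{28503490}$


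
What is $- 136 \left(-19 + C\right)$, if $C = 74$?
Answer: $-7480$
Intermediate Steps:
$- 136 \left(-19 + C\right) = - 136 \left(-19 + 74\right) = \left(-136\right) 55 = -7480$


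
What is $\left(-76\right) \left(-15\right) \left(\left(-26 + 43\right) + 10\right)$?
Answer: $30780$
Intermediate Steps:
$\left(-76\right) \left(-15\right) \left(\left(-26 + 43\right) + 10\right) = 1140 \left(17 + 10\right) = 1140 \cdot 27 = 30780$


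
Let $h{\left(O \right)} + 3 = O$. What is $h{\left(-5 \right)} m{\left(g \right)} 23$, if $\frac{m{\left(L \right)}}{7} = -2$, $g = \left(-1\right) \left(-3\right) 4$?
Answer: $2576$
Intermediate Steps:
$h{\left(O \right)} = -3 + O$
$g = 12$ ($g = 3 \cdot 4 = 12$)
$m{\left(L \right)} = -14$ ($m{\left(L \right)} = 7 \left(-2\right) = -14$)
$h{\left(-5 \right)} m{\left(g \right)} 23 = \left(-3 - 5\right) \left(-14\right) 23 = \left(-8\right) \left(-14\right) 23 = 112 \cdot 23 = 2576$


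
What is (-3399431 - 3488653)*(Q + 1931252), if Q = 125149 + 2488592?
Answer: -31306293563412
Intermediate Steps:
Q = 2613741
(-3399431 - 3488653)*(Q + 1931252) = (-3399431 - 3488653)*(2613741 + 1931252) = -6888084*4544993 = -31306293563412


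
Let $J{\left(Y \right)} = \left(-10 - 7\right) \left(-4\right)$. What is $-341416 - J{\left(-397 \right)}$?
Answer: $-341484$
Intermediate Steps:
$J{\left(Y \right)} = 68$ ($J{\left(Y \right)} = \left(-17\right) \left(-4\right) = 68$)
$-341416 - J{\left(-397 \right)} = -341416 - 68 = -341484$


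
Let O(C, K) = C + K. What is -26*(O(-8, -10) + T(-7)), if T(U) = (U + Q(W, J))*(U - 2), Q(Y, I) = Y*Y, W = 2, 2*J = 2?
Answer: -234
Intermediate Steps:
J = 1 (J = (½)*2 = 1)
Q(Y, I) = Y²
T(U) = (-2 + U)*(4 + U) (T(U) = (U + 2²)*(U - 2) = (U + 4)*(-2 + U) = (4 + U)*(-2 + U) = (-2 + U)*(4 + U))
-26*(O(-8, -10) + T(-7)) = -26*((-8 - 10) + (-8 + (-7)² + 2*(-7))) = -26*(-18 + (-8 + 49 - 14)) = -26*(-18 + 27) = -26*9 = -234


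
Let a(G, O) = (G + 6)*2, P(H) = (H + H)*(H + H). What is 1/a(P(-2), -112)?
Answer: 1/44 ≈ 0.022727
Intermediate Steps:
P(H) = 4*H**2 (P(H) = (2*H)*(2*H) = 4*H**2)
a(G, O) = 12 + 2*G (a(G, O) = (6 + G)*2 = 12 + 2*G)
1/a(P(-2), -112) = 1/(12 + 2*(4*(-2)**2)) = 1/(12 + 2*(4*4)) = 1/(12 + 2*16) = 1/(12 + 32) = 1/44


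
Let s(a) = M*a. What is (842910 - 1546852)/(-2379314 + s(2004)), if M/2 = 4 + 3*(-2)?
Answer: 351971/1193665 ≈ 0.29487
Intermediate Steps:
M = -4 (M = 2*(4 + 3*(-2)) = 2*(4 - 6) = 2*(-2) = -4)
s(a) = -4*a
(842910 - 1546852)/(-2379314 + s(2004)) = (842910 - 1546852)/(-2379314 - 4*2004) = -703942/(-2379314 - 8016) = -703942/(-2387330) = -703942*(-1/2387330) = 351971/1193665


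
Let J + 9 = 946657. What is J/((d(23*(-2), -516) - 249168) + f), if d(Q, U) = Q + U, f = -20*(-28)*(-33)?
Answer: -473324/134105 ≈ -3.5295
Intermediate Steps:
J = 946648 (J = -9 + 946657 = 946648)
f = -18480 (f = 560*(-33) = -18480)
J/((d(23*(-2), -516) - 249168) + f) = 946648/(((23*(-2) - 516) - 249168) - 18480) = 946648/(((-46 - 516) - 249168) - 18480) = 946648/((-562 - 249168) - 18480) = 946648/(-249730 - 18480) = 946648/(-268210) = 946648*(-1/268210) = -473324/134105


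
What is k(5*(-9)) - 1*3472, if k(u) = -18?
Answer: -3490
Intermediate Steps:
k(5*(-9)) - 1*3472 = -18 - 1*3472 = -18 - 3472 = -3490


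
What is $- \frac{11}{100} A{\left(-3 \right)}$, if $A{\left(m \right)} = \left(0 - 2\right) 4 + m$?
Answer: $\frac{121}{100} \approx 1.21$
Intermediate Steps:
$A{\left(m \right)} = -8 + m$ ($A{\left(m \right)} = \left(0 - 2\right) 4 + m = \left(-2\right) 4 + m = -8 + m$)
$- \frac{11}{100} A{\left(-3 \right)} = - \frac{11}{100} \left(-8 - 3\right) = \left(-11\right) \frac{1}{100} \left(-11\right) = \left(- \frac{11}{100}\right) \left(-11\right) = \frac{121}{100}$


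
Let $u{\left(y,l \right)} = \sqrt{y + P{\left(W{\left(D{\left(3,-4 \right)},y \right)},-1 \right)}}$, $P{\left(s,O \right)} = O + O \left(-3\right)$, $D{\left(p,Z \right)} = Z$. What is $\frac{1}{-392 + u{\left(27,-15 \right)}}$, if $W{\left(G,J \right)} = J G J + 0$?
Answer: $- \frac{392}{153635} - \frac{\sqrt{29}}{153635} \approx -0.0025866$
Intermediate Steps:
$W{\left(G,J \right)} = G J^{2}$ ($W{\left(G,J \right)} = G J J + 0 = G J^{2} + 0 = G J^{2}$)
$P{\left(s,O \right)} = - 2 O$ ($P{\left(s,O \right)} = O - 3 O = - 2 O$)
$u{\left(y,l \right)} = \sqrt{2 + y}$ ($u{\left(y,l \right)} = \sqrt{y - -2} = \sqrt{y + 2} = \sqrt{2 + y}$)
$\frac{1}{-392 + u{\left(27,-15 \right)}} = \frac{1}{-392 + \sqrt{2 + 27}} = \frac{1}{-392 + \sqrt{29}}$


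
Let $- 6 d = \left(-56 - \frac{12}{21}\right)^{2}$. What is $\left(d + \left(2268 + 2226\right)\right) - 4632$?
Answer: $- \frac{32898}{49} \approx -671.39$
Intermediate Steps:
$d = - \frac{26136}{49}$ ($d = - \frac{\left(-56 - \frac{12}{21}\right)^{2}}{6} = - \frac{\left(-56 - \frac{4}{7}\right)^{2}}{6} = - \frac{\left(- \frac{396}{7}\right)^{2}}{6} = \left(- \frac{1}{6}\right) \frac{156816}{49} = - \frac{26136}{49} \approx -533.39$)
$\left(d + \left(2268 + 2226\right)\right) - 4632 = \left(- \frac{26136}{49} + \left(2268 + 2226\right)\right) - 4632 = \left(- \frac{26136}{49} + 4494\right) - 4632 = \frac{194070}{49} - 4632 = - \frac{32898}{49}$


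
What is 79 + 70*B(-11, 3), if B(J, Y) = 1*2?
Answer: 219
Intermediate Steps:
B(J, Y) = 2
79 + 70*B(-11, 3) = 79 + 70*2 = 79 + 140 = 219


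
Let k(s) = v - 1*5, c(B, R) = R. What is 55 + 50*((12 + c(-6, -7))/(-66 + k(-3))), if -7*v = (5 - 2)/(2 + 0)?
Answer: 51335/997 ≈ 51.489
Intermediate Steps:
v = -3/14 (v = -(5 - 2)/(7*(2 + 0)) = -3/(7*2) = -⅐*3/2 = -3/14 ≈ -0.21429)
k(s) = -73/14 (k(s) = -3/14 - 1*5 = -3/14 - 5 = -73/14)
55 + 50*((12 + c(-6, -7))/(-66 + k(-3))) = 55 + 50*((12 - 7)/(-66 - 73/14)) = 55 + 50*(5/(-997/14)) = 55 + 50*(5*(-14/997)) = 55 + 50*(-70/997) = 55 - 3500/997 = 51335/997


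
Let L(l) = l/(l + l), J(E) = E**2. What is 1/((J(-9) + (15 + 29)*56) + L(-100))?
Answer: 2/5091 ≈ 0.00039285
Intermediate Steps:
L(l) = 1/2 (L(l) = l/((2*l)) = l*(1/(2*l)) = 1/2)
1/((J(-9) + (15 + 29)*56) + L(-100)) = 1/(((-9)**2 + (15 + 29)*56) + 1/2) = 1/((81 + 44*56) + 1/2) = 1/((81 + 2464) + 1/2) = 1/(2545 + 1/2) = 1/(5091/2) = 2/5091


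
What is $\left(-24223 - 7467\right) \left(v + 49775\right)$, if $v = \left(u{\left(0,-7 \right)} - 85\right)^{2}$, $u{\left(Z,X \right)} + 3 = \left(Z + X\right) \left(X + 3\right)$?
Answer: $-1691453750$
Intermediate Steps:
$u{\left(Z,X \right)} = -3 + \left(3 + X\right) \left(X + Z\right)$ ($u{\left(Z,X \right)} = -3 + \left(Z + X\right) \left(X + 3\right) = -3 + \left(X + Z\right) \left(3 + X\right) = -3 + \left(3 + X\right) \left(X + Z\right)$)
$v = 3600$ ($v = \left(\left(-3 + \left(-7\right)^{2} + 3 \left(-7\right) + 3 \cdot 0 - 0\right) - 85\right)^{2} = \left(\left(-3 + 49 - 21 + 0 + 0\right) - 85\right)^{2} = \left(25 - 85\right)^{2} = \left(-60\right)^{2} = 3600$)
$\left(-24223 - 7467\right) \left(v + 49775\right) = \left(-24223 - 7467\right) \left(3600 + 49775\right) = \left(-31690\right) 53375 = -1691453750$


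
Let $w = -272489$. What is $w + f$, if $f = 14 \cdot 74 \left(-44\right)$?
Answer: $-318073$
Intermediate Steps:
$f = -45584$ ($f = 1036 \left(-44\right) = -45584$)
$w + f = -272489 - 45584 = -318073$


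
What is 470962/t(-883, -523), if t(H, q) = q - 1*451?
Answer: -235481/487 ≈ -483.53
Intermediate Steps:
t(H, q) = -451 + q (t(H, q) = q - 451 = -451 + q)
470962/t(-883, -523) = 470962/(-451 - 523) = 470962/(-974) = 470962*(-1/974) = -235481/487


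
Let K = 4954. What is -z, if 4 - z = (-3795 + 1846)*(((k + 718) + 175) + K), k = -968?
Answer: -9509175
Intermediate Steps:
z = 9509175 (z = 4 - (-3795 + 1846)*(((-968 + 718) + 175) + 4954) = 4 - (-1949)*((-250 + 175) + 4954) = 4 - (-1949)*(-75 + 4954) = 4 - (-1949)*4879 = 4 - 1*(-9509171) = 4 + 9509171 = 9509175)
-z = -1*9509175 = -9509175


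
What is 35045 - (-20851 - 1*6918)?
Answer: 62814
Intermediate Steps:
35045 - (-20851 - 1*6918) = 35045 - (-20851 - 6918) = 35045 - 1*(-27769) = 35045 + 27769 = 62814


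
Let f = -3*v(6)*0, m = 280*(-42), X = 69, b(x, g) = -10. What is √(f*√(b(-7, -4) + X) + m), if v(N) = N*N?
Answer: 28*I*√15 ≈ 108.44*I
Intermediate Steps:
v(N) = N²
m = -11760
f = 0 (f = -3*6²*0 = -3*36*0 = -108*0 = 0)
√(f*√(b(-7, -4) + X) + m) = √(0*√(-10 + 69) - 11760) = √(0*√59 - 11760) = √(0 - 11760) = √(-11760) = 28*I*√15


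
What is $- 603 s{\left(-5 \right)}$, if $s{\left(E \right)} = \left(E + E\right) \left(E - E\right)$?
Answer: $0$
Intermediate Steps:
$s{\left(E \right)} = 0$ ($s{\left(E \right)} = 2 E 0 = 0$)
$- 603 s{\left(-5 \right)} = \left(-603\right) 0 = 0$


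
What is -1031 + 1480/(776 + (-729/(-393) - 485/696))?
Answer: -72919831759/70858169 ≈ -1029.1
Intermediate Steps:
-1031 + 1480/(776 + (-729/(-393) - 485/696)) = -1031 + 1480/(776 + (-729*(-1/393) - 485*1/696)) = -1031 + 1480/(776 + (243/131 - 485/696)) = -1031 + 1480/(776 + 105593/91176) = -1031 + 1480/(70858169/91176) = -1031 + 1480*(91176/70858169) = -1031 + 134940480/70858169 = -72919831759/70858169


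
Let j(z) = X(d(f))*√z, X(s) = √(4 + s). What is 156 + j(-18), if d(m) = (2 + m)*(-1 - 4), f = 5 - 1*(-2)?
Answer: 156 - 3*√82 ≈ 128.83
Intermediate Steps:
f = 7 (f = 5 + 2 = 7)
d(m) = -10 - 5*m (d(m) = (2 + m)*(-5) = -10 - 5*m)
j(z) = I*√41*√z (j(z) = √(4 + (-10 - 5*7))*√z = √(4 + (-10 - 35))*√z = √(4 - 45)*√z = √(-41)*√z = (I*√41)*√z = I*√41*√z)
156 + j(-18) = 156 + I*√41*√(-18) = 156 + I*√41*(3*I*√2) = 156 - 3*√82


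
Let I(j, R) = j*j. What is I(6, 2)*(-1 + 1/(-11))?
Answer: -432/11 ≈ -39.273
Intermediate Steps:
I(j, R) = j²
I(6, 2)*(-1 + 1/(-11)) = 6²*(-1 + 1/(-11)) = 36*(-1 - 1/11) = 36*(-12/11) = -432/11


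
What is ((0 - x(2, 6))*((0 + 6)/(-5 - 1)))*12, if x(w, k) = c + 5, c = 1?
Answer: 72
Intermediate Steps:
x(w, k) = 6 (x(w, k) = 1 + 5 = 6)
((0 - x(2, 6))*((0 + 6)/(-5 - 1)))*12 = ((0 - 1*6)*((0 + 6)/(-5 - 1)))*12 = ((0 - 6)*(6/(-6)))*12 = -36*(-1)/6*12 = -6*(-1)*12 = 6*12 = 72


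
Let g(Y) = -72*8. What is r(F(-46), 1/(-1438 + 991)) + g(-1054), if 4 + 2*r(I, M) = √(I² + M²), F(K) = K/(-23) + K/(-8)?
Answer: -578 + √192016465/3576 ≈ -574.13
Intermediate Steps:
F(K) = -31*K/184 (F(K) = K*(-1/23) + K*(-⅛) = -K/23 - K/8 = -31*K/184)
g(Y) = -576
r(I, M) = -2 + √(I² + M²)/2
r(F(-46), 1/(-1438 + 991)) + g(-1054) = (-2 + √((-31/184*(-46))² + (1/(-1438 + 991))²)/2) - 576 = (-2 + √((31/4)² + (1/(-447))²)/2) - 576 = (-2 + √(961/16 + (-1/447)²)/2) - 576 = (-2 + √(961/16 + 1/199809)/2) - 576 = (-2 + √(192016465/3196944)/2) - 576 = (-2 + (√192016465/1788)/2) - 576 = (-2 + √192016465/3576) - 576 = -578 + √192016465/3576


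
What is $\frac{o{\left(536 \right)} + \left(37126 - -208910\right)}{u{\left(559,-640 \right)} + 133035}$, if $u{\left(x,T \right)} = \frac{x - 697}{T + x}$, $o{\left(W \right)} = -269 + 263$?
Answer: $\frac{6642810}{3591991} \approx 1.8493$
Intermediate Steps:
$o{\left(W \right)} = -6$
$u{\left(x,T \right)} = \frac{-697 + x}{T + x}$
$\frac{o{\left(536 \right)} + \left(37126 - -208910\right)}{u{\left(559,-640 \right)} + 133035} = \frac{-6 + \left(37126 - -208910\right)}{\frac{-697 + 559}{-640 + 559} + 133035} = \frac{-6 + \left(37126 + 208910\right)}{\frac{1}{-81} \left(-138\right) + 133035} = \frac{-6 + 246036}{\left(- \frac{1}{81}\right) \left(-138\right) + 133035} = \frac{246030}{\frac{46}{27} + 133035} = \frac{246030}{\frac{3591991}{27}} = 246030 \cdot \frac{27}{3591991} = \frac{6642810}{3591991}$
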